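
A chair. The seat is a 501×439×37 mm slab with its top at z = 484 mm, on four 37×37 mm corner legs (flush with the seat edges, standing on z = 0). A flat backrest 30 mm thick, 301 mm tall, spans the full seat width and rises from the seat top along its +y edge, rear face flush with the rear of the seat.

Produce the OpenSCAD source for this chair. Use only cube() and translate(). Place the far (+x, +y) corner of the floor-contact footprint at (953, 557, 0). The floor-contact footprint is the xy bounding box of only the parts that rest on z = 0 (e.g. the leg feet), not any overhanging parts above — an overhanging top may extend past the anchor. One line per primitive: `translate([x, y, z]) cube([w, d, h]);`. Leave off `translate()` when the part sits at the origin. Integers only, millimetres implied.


// leg_h = 484 - 37 = 447
translate([452, 118, 447]) cube([501, 439, 37]);
translate([452, 118, 0]) cube([37, 37, 447]);
translate([916, 118, 0]) cube([37, 37, 447]);
translate([452, 520, 0]) cube([37, 37, 447]);
translate([916, 520, 0]) cube([37, 37, 447]);
translate([452, 527, 484]) cube([501, 30, 301]);


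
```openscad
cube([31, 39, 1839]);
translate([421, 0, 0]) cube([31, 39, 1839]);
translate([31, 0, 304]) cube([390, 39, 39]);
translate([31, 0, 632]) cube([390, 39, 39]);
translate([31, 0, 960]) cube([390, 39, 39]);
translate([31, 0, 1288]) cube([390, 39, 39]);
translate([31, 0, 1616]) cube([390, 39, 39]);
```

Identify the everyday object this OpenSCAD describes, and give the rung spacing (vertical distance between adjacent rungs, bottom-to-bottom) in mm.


A ladder. The rung spacing is 328 mm.

Two tall 31×39 posts with 5 short bars between them — a ladder. Adjacent rungs sit at z = 304 and z = 632, so the spacing is 632 − 304 = 328 mm.


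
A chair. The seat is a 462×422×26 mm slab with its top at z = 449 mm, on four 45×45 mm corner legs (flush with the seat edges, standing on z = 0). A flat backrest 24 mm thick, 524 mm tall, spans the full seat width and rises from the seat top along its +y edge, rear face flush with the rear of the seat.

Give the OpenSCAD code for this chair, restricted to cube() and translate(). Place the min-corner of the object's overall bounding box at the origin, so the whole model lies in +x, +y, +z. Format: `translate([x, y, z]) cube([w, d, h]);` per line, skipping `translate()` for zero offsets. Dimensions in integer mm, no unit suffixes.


translate([0, 0, 423]) cube([462, 422, 26]);
cube([45, 45, 423]);
translate([417, 0, 0]) cube([45, 45, 423]);
translate([0, 377, 0]) cube([45, 45, 423]);
translate([417, 377, 0]) cube([45, 45, 423]);
translate([0, 398, 449]) cube([462, 24, 524]);


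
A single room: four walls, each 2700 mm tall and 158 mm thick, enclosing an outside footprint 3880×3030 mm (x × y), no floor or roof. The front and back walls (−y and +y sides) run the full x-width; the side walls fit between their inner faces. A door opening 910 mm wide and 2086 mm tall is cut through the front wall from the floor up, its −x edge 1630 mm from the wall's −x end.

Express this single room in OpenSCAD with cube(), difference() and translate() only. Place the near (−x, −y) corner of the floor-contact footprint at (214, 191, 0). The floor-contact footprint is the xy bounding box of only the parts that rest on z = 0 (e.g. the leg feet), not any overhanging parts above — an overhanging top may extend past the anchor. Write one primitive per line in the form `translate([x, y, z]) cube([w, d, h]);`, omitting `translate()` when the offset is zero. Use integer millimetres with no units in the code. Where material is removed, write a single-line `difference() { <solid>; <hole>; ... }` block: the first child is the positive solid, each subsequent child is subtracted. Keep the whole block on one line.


difference() { translate([214, 191, 0]) cube([3880, 158, 2700]); translate([1844, 191, 0]) cube([910, 158, 2086]); }
translate([214, 3063, 0]) cube([3880, 158, 2700]);
translate([214, 349, 0]) cube([158, 2714, 2700]);
translate([3936, 349, 0]) cube([158, 2714, 2700]);


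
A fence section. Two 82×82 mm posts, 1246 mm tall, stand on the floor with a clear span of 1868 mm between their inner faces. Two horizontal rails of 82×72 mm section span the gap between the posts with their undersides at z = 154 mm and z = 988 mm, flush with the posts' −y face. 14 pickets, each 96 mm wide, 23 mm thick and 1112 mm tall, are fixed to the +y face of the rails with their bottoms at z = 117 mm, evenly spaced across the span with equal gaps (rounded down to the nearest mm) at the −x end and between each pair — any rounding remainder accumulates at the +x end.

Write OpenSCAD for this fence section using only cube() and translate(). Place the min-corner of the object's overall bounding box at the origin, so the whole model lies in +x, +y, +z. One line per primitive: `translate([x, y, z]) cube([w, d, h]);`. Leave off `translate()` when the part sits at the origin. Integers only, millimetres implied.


cube([82, 82, 1246]);
translate([1950, 0, 0]) cube([82, 82, 1246]);
translate([82, 0, 154]) cube([1868, 82, 72]);
translate([82, 0, 988]) cube([1868, 82, 72]);
translate([116, 82, 117]) cube([96, 23, 1112]);
translate([246, 82, 117]) cube([96, 23, 1112]);
translate([376, 82, 117]) cube([96, 23, 1112]);
translate([506, 82, 117]) cube([96, 23, 1112]);
translate([636, 82, 117]) cube([96, 23, 1112]);
translate([766, 82, 117]) cube([96, 23, 1112]);
translate([896, 82, 117]) cube([96, 23, 1112]);
translate([1026, 82, 117]) cube([96, 23, 1112]);
translate([1156, 82, 117]) cube([96, 23, 1112]);
translate([1286, 82, 117]) cube([96, 23, 1112]);
translate([1416, 82, 117]) cube([96, 23, 1112]);
translate([1546, 82, 117]) cube([96, 23, 1112]);
translate([1676, 82, 117]) cube([96, 23, 1112]);
translate([1806, 82, 117]) cube([96, 23, 1112]);


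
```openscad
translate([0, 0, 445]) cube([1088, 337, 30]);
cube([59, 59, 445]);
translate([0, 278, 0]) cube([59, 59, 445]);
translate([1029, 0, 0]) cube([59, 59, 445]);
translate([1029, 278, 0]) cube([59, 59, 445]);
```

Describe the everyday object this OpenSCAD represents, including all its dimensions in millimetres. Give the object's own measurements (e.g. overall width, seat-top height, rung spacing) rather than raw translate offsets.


A long wooden bench with a 1088 mm (x) × 337 mm (y) seat, 30 mm thick, its top surface 475 mm above the floor. Four 59 mm square legs at the seat corners, flush with the edges, run from z = 0 to the seat underside.


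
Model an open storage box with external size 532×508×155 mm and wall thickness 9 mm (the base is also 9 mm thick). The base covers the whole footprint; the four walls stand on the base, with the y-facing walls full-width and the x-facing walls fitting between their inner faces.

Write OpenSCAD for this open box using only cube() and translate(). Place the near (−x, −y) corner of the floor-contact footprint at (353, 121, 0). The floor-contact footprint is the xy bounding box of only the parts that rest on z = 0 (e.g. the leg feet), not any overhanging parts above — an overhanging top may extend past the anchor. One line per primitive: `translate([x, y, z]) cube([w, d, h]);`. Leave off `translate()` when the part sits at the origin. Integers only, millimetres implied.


translate([353, 121, 0]) cube([532, 508, 9]);
translate([353, 121, 9]) cube([532, 9, 146]);
translate([353, 620, 9]) cube([532, 9, 146]);
translate([353, 130, 9]) cube([9, 490, 146]);
translate([876, 130, 9]) cube([9, 490, 146]);


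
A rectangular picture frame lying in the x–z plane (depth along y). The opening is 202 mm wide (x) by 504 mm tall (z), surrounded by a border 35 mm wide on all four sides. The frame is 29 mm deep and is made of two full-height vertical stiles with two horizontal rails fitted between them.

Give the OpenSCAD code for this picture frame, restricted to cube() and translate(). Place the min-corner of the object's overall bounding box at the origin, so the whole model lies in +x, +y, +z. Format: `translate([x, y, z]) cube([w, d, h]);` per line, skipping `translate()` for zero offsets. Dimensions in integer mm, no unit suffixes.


cube([35, 29, 574]);
translate([237, 0, 0]) cube([35, 29, 574]);
translate([35, 0, 0]) cube([202, 29, 35]);
translate([35, 0, 539]) cube([202, 29, 35]);


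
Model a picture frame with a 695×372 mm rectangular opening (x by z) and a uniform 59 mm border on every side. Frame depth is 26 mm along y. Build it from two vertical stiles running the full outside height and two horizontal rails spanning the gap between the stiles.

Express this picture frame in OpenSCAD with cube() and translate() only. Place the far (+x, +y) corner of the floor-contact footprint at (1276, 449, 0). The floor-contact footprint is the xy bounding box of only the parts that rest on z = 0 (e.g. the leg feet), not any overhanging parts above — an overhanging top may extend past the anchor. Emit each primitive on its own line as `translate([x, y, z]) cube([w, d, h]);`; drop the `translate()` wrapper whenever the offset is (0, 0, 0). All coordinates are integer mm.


translate([463, 423, 0]) cube([59, 26, 490]);
translate([1217, 423, 0]) cube([59, 26, 490]);
translate([522, 423, 0]) cube([695, 26, 59]);
translate([522, 423, 431]) cube([695, 26, 59]);


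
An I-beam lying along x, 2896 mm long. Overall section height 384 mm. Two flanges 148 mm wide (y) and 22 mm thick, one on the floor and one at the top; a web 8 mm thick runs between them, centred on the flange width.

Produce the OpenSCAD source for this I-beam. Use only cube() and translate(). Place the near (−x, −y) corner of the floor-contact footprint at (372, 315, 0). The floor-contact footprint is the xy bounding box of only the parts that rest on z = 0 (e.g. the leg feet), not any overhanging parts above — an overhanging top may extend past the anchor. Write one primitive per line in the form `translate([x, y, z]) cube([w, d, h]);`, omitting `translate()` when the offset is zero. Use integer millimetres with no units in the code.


translate([372, 315, 0]) cube([2896, 148, 22]);
translate([372, 385, 22]) cube([2896, 8, 340]);
translate([372, 315, 362]) cube([2896, 148, 22]);


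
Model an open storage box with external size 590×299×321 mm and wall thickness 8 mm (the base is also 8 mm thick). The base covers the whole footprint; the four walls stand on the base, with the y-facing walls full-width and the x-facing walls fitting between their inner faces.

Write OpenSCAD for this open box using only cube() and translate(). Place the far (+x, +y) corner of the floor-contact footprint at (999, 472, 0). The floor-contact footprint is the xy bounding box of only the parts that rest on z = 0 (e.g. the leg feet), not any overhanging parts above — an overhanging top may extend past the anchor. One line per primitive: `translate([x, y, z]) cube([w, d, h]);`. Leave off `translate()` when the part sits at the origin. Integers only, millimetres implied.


translate([409, 173, 0]) cube([590, 299, 8]);
translate([409, 173, 8]) cube([590, 8, 313]);
translate([409, 464, 8]) cube([590, 8, 313]);
translate([409, 181, 8]) cube([8, 283, 313]);
translate([991, 181, 8]) cube([8, 283, 313]);


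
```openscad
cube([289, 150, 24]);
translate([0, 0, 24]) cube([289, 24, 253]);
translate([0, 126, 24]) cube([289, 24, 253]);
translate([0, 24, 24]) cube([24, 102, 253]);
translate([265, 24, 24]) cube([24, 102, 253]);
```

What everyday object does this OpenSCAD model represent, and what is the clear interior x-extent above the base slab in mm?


An open box. The internal width is 241 mm.

A 289×150 base slab with four walls standing on it — an open box. The base is 289 mm wide and the walls are 24 mm thick, so the internal width is 289 − 2 × 24 = 241 mm.


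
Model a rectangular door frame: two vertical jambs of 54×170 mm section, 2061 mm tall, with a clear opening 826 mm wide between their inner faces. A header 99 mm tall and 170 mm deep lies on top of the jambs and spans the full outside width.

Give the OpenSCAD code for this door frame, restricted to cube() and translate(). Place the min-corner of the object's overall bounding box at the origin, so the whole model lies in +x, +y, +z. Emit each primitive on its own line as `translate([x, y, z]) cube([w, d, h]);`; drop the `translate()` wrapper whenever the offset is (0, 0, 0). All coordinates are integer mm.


cube([54, 170, 2061]);
translate([880, 0, 0]) cube([54, 170, 2061]);
translate([0, 0, 2061]) cube([934, 170, 99]);


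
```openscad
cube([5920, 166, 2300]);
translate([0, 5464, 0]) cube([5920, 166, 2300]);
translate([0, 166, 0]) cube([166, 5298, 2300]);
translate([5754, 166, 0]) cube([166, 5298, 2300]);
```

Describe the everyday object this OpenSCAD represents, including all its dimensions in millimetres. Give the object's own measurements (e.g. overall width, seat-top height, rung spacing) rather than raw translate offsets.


The wall frame of a small rectangular building: four walls, each 2300 mm tall and 166 mm thick, enclosing a footprint 5920 mm (x) by 5630 mm (y) outside-to-outside, with no floor or roof. The front and back walls (the −y and +y sides) span the full width; the two side walls fit between them.


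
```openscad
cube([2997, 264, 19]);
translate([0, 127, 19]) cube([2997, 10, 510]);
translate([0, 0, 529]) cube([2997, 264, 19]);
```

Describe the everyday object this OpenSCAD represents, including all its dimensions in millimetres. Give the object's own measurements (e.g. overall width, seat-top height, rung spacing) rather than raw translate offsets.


An I-beam lying along x, 2997 mm long. Overall section height 548 mm. Two flanges 264 mm wide (y) and 19 mm thick, one on the floor and one at the top; a web 10 mm thick runs between them, centred on the flange width.


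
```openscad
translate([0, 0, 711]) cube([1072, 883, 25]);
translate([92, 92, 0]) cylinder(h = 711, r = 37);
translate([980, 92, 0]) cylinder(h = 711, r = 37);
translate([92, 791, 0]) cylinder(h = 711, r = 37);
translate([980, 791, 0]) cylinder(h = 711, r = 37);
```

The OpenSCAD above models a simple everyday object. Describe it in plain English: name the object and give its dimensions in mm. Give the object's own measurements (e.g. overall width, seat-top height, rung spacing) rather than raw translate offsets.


A table: top 1072 mm (x) × 883 mm (y), 25 mm thick, upper face at z = 736 mm, on four round legs of 74 mm diameter, each leg's bounding box inset 55 mm from the nearest pair of top edges from z = 0 to the bottom of the top.


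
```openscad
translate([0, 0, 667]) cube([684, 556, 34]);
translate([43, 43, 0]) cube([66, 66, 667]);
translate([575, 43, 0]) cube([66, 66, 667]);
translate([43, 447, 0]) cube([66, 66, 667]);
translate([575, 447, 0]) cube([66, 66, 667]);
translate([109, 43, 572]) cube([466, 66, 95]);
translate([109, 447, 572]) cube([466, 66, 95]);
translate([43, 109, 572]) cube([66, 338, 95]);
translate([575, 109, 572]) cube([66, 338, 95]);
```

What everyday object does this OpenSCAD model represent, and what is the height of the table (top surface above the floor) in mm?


A table. The table height is 701 mm.

A 684×556×34 slab sits at z = 667 on four 66 mm square posts — a table. The top surface is at 667 + 34 = 701 mm.


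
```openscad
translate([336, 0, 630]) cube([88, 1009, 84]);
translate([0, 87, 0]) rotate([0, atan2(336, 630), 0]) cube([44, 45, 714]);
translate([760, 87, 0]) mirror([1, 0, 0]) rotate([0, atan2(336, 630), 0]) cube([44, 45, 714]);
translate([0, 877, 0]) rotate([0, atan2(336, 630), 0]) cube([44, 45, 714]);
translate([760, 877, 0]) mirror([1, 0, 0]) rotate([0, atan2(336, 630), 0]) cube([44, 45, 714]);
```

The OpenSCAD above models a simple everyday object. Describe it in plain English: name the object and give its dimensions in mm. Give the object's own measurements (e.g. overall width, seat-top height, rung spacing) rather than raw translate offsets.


A sawhorse. A 88×1009×84 mm beam (x, y, z) sits on two A-frame leg pairs. Each pair is two raked legs of 44×45 mm section (45 mm along y) splaying symmetrically in x. Each leg rises 630 mm vertically over 336 mm of horizontal reach and is 714 mm long along its own axis. Every leg's outer bottom edge rests on the floor and its outer top edge meets a bottom edge of the beam — the left legs (tilting toward +x) meet the beam's −x bottom edge, the right legs (their mirror images, tilting toward −x) meet its +x bottom edge — so the leg tops tuck under the beam, the beam's underside is 630 mm above the floor, and the feet are 760 mm apart outside-to-outside with the beam centred between them. The two leg pairs are set in 87 mm from either end of the beam.


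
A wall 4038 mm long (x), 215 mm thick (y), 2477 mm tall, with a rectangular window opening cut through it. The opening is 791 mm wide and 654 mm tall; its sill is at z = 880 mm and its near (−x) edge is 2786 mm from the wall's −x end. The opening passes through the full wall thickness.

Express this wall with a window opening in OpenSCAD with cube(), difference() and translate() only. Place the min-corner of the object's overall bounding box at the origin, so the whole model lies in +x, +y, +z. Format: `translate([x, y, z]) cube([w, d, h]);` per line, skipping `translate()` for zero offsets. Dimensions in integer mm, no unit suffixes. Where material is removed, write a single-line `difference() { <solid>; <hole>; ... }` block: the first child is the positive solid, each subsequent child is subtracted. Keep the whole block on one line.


difference() { cube([4038, 215, 2477]); translate([2786, 0, 880]) cube([791, 215, 654]); }


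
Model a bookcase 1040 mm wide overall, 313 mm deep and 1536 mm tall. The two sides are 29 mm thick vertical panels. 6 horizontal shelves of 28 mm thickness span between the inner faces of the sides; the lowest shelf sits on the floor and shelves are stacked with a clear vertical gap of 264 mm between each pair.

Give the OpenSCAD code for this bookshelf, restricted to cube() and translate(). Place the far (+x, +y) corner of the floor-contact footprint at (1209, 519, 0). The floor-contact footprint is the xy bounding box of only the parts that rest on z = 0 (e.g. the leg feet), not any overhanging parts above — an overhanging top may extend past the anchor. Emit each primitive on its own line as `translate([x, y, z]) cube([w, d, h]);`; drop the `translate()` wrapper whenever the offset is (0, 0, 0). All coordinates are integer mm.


translate([169, 206, 0]) cube([29, 313, 1536]);
translate([1180, 206, 0]) cube([29, 313, 1536]);
translate([198, 206, 0]) cube([982, 313, 28]);
translate([198, 206, 292]) cube([982, 313, 28]);
translate([198, 206, 584]) cube([982, 313, 28]);
translate([198, 206, 876]) cube([982, 313, 28]);
translate([198, 206, 1168]) cube([982, 313, 28]);
translate([198, 206, 1460]) cube([982, 313, 28]);


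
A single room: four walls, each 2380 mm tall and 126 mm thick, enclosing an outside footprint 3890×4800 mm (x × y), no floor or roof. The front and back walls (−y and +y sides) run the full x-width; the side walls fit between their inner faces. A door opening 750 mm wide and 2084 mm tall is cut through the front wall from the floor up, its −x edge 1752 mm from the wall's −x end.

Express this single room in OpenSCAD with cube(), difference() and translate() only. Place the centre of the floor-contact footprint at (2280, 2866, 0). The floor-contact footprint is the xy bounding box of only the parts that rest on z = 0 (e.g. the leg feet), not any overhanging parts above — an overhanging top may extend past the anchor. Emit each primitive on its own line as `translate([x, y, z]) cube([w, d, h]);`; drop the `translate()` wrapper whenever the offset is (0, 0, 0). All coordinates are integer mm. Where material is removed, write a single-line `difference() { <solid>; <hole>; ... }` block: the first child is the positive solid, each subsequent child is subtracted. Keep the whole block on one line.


difference() { translate([335, 466, 0]) cube([3890, 126, 2380]); translate([2087, 466, 0]) cube([750, 126, 2084]); }
translate([335, 5140, 0]) cube([3890, 126, 2380]);
translate([335, 592, 0]) cube([126, 4548, 2380]);
translate([4099, 592, 0]) cube([126, 4548, 2380]);


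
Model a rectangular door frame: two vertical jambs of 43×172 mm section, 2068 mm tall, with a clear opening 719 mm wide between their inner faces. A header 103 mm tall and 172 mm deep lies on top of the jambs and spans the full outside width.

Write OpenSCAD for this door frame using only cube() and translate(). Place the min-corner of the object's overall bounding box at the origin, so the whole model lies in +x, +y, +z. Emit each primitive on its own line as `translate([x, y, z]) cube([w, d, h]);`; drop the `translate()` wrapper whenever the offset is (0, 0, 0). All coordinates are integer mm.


cube([43, 172, 2068]);
translate([762, 0, 0]) cube([43, 172, 2068]);
translate([0, 0, 2068]) cube([805, 172, 103]);


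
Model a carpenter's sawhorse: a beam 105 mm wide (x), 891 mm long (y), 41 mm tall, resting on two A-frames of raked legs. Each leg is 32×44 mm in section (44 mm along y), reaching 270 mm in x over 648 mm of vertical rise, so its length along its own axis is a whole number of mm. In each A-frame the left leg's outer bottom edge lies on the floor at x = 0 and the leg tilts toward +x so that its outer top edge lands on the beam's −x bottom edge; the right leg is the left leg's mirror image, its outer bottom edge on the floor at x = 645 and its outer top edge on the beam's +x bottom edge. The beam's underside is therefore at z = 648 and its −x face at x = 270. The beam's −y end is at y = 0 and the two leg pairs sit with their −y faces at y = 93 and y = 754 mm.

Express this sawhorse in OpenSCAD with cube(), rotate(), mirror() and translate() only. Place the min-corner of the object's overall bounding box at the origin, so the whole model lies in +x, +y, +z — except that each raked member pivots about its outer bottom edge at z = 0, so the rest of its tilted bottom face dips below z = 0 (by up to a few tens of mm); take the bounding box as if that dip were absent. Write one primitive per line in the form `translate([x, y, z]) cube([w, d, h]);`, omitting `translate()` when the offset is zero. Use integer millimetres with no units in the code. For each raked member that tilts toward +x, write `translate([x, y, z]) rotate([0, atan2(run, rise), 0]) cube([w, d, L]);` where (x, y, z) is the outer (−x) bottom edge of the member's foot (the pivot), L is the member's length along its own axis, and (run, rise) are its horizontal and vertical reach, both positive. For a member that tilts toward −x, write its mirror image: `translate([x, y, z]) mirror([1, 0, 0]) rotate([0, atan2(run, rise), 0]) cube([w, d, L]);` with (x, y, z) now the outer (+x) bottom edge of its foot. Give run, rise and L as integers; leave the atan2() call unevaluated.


translate([270, 0, 648]) cube([105, 891, 41]);
translate([0, 93, 0]) rotate([0, atan2(270, 648), 0]) cube([32, 44, 702]);
translate([645, 93, 0]) mirror([1, 0, 0]) rotate([0, atan2(270, 648), 0]) cube([32, 44, 702]);
translate([0, 754, 0]) rotate([0, atan2(270, 648), 0]) cube([32, 44, 702]);
translate([645, 754, 0]) mirror([1, 0, 0]) rotate([0, atan2(270, 648), 0]) cube([32, 44, 702]);


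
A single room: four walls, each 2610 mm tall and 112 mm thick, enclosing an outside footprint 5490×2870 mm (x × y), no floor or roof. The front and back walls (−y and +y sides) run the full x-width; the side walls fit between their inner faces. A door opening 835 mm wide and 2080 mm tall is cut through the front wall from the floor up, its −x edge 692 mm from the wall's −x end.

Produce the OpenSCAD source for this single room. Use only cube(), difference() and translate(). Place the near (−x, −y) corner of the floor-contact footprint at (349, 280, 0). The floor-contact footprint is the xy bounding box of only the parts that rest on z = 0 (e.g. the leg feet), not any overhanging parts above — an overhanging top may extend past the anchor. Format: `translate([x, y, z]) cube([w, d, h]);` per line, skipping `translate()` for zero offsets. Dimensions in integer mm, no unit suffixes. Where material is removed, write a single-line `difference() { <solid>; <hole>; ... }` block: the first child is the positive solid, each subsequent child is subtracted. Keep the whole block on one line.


difference() { translate([349, 280, 0]) cube([5490, 112, 2610]); translate([1041, 280, 0]) cube([835, 112, 2080]); }
translate([349, 3038, 0]) cube([5490, 112, 2610]);
translate([349, 392, 0]) cube([112, 2646, 2610]);
translate([5727, 392, 0]) cube([112, 2646, 2610]);


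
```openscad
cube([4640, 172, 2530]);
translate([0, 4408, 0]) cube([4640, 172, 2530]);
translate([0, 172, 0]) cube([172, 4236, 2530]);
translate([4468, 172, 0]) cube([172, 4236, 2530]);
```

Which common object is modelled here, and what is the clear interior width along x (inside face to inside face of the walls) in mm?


A house (or room) frame. The interior width is 4296 mm.

Four 2530 mm walls enclosing a rectangle with no floor or roof — a room or house frame. Outside width is 4640 mm and wall thickness is 172 mm, so the interior width is 4640 − 2 × 172 = 4296 mm.


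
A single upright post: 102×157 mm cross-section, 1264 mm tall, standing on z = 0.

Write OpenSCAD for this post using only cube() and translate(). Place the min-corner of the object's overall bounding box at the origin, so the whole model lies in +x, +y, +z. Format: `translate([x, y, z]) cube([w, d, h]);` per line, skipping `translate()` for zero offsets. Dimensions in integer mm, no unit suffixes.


cube([102, 157, 1264]);


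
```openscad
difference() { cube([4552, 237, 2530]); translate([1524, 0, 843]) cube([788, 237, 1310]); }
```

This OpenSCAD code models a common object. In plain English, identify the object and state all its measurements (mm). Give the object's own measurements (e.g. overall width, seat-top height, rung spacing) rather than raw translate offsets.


A wall 4552 mm long (x), 237 mm thick (y), 2530 mm tall, with a rectangular window opening cut through it. The opening is 788 mm wide and 1310 mm tall; its sill is at z = 843 mm and its near (−x) edge is 1524 mm from the wall's −x end. The opening passes through the full wall thickness.


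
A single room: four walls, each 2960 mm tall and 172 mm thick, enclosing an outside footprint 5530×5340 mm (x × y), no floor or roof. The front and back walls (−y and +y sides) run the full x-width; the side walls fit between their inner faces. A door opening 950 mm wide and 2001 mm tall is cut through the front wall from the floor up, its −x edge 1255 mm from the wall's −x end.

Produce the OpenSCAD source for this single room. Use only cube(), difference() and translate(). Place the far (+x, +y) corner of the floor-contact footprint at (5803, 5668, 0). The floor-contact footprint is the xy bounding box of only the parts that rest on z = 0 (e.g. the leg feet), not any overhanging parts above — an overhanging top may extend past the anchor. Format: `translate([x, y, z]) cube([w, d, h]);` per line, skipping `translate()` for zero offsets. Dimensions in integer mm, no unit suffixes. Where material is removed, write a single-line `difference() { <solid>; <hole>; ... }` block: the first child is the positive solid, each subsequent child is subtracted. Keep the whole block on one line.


difference() { translate([273, 328, 0]) cube([5530, 172, 2960]); translate([1528, 328, 0]) cube([950, 172, 2001]); }
translate([273, 5496, 0]) cube([5530, 172, 2960]);
translate([273, 500, 0]) cube([172, 4996, 2960]);
translate([5631, 500, 0]) cube([172, 4996, 2960]);


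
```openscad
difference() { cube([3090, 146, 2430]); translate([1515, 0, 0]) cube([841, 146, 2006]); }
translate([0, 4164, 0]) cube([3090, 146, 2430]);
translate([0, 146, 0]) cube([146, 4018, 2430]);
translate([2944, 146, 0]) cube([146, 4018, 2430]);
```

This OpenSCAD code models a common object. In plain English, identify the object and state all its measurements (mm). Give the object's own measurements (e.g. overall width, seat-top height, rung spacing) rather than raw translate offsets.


A single room: four walls, each 2430 mm tall and 146 mm thick, enclosing an outside footprint 3090×4310 mm (x × y), no floor or roof. The front and back walls (−y and +y sides) run the full x-width; the side walls fit between their inner faces. A door opening 841 mm wide and 2006 mm tall is cut through the front wall from the floor up, its −x edge 1515 mm from the wall's −x end.


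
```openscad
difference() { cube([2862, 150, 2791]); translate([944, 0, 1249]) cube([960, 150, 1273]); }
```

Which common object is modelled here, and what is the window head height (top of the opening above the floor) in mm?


A wall with a window opening. The window head height is 2522 mm.

A wall with a rectangular opening subtracted — a window. Sill at z = 1249, opening 1273 mm tall, so the head is at 1249 + 1273 = 2522 mm.


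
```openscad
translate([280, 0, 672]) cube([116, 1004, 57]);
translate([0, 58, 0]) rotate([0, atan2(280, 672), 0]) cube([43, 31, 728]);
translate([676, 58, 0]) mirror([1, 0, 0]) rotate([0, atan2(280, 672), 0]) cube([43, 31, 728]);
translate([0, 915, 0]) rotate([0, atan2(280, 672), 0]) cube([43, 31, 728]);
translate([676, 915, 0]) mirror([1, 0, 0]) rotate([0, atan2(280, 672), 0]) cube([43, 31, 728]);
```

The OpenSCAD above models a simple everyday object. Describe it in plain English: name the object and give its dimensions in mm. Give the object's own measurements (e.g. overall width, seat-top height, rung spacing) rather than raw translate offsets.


A sawhorse. A 116×1004×57 mm beam (x, y, z) sits on two A-frame leg pairs. Each pair is two raked legs of 43×31 mm section (31 mm along y) splaying symmetrically in x. Each leg rises 672 mm vertically over 280 mm of horizontal reach and is 728 mm long along its own axis. Every leg's outer bottom edge rests on the floor and its outer top edge meets a bottom edge of the beam — the left legs (tilting toward +x) meet the beam's −x bottom edge, the right legs (their mirror images, tilting toward −x) meet its +x bottom edge — so the leg tops tuck under the beam, the beam's underside is 672 mm above the floor, and the feet are 676 mm apart outside-to-outside with the beam centred between them. The two leg pairs are set in 58 mm from either end of the beam.


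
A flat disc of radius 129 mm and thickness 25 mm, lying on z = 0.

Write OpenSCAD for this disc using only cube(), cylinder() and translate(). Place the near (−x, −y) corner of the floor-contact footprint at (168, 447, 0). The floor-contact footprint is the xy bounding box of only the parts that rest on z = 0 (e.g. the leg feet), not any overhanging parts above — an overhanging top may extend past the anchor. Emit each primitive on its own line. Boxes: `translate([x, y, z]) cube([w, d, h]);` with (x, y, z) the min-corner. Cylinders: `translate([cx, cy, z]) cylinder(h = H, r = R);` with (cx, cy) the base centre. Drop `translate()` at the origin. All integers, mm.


translate([297, 576, 0]) cylinder(h = 25, r = 129);


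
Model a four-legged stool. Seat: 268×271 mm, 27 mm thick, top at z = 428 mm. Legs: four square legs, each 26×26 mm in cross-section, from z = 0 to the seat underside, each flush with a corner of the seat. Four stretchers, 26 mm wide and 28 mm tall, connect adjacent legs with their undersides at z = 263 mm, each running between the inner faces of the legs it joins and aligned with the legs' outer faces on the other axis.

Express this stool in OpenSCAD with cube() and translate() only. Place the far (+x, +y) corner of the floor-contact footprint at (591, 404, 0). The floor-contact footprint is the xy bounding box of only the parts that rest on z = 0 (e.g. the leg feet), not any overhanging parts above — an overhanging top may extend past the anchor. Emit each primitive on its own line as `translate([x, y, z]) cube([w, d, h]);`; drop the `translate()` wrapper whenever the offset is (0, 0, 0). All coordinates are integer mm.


translate([323, 133, 401]) cube([268, 271, 27]);
translate([323, 133, 0]) cube([26, 26, 401]);
translate([565, 133, 0]) cube([26, 26, 401]);
translate([323, 378, 0]) cube([26, 26, 401]);
translate([565, 378, 0]) cube([26, 26, 401]);
translate([349, 133, 263]) cube([216, 26, 28]);
translate([349, 378, 263]) cube([216, 26, 28]);
translate([323, 159, 263]) cube([26, 219, 28]);
translate([565, 159, 263]) cube([26, 219, 28]);


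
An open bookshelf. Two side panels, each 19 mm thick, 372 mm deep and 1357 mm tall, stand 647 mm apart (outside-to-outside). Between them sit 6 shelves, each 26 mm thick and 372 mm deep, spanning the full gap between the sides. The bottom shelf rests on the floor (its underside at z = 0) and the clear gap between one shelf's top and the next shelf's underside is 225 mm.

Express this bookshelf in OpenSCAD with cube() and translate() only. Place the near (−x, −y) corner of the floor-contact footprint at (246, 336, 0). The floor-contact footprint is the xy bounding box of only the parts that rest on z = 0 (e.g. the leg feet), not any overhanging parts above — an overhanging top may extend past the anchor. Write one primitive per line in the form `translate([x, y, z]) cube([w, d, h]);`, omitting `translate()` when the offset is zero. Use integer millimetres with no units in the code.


translate([246, 336, 0]) cube([19, 372, 1357]);
translate([874, 336, 0]) cube([19, 372, 1357]);
translate([265, 336, 0]) cube([609, 372, 26]);
translate([265, 336, 251]) cube([609, 372, 26]);
translate([265, 336, 502]) cube([609, 372, 26]);
translate([265, 336, 753]) cube([609, 372, 26]);
translate([265, 336, 1004]) cube([609, 372, 26]);
translate([265, 336, 1255]) cube([609, 372, 26]);


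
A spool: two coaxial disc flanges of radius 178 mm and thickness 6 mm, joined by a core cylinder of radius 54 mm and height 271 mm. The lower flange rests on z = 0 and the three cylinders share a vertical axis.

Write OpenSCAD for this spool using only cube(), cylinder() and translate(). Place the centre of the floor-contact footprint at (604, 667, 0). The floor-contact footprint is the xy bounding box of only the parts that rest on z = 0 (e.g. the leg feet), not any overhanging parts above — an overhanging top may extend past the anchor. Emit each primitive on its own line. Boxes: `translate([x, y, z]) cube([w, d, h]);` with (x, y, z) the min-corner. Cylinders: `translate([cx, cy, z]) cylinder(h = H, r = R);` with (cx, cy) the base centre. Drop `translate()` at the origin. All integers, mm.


translate([604, 667, 0]) cylinder(h = 6, r = 178);
translate([604, 667, 6]) cylinder(h = 271, r = 54);
translate([604, 667, 277]) cylinder(h = 6, r = 178);


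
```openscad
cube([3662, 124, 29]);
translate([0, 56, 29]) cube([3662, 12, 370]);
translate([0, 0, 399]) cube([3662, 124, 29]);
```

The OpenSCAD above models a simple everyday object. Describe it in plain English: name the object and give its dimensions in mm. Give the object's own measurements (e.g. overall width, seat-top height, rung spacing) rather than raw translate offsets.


An I-beam lying along x, 3662 mm long. Overall section height 428 mm. Two flanges 124 mm wide (y) and 29 mm thick, one on the floor and one at the top; a web 12 mm thick runs between them, centred on the flange width.


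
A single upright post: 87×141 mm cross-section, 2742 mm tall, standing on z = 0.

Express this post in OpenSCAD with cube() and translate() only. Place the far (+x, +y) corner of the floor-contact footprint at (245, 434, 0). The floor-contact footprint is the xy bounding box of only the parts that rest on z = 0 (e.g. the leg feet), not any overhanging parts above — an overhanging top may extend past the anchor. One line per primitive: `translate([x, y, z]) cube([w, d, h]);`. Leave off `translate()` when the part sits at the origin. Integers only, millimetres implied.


translate([158, 293, 0]) cube([87, 141, 2742]);


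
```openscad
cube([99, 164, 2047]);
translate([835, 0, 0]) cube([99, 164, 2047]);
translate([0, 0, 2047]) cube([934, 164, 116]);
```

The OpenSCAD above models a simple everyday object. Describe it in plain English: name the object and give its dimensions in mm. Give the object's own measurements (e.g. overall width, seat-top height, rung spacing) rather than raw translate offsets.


A door frame. The clear opening is 736 mm wide and 2047 mm high. Two 99 mm wide jambs, 164 mm deep, stand either side of the opening from the floor to the top of the opening. A 116 mm thick head sits across the top of both jambs, spanning the full outside width of the frame.


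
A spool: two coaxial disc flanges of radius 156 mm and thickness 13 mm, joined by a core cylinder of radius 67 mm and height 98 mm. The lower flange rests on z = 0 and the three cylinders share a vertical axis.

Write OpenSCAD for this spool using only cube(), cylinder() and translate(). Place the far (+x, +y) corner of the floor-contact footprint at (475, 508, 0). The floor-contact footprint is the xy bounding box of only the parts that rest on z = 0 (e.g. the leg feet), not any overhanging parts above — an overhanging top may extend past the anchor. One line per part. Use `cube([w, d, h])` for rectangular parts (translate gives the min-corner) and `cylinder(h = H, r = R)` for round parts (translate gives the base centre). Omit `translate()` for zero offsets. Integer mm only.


translate([319, 352, 0]) cylinder(h = 13, r = 156);
translate([319, 352, 13]) cylinder(h = 98, r = 67);
translate([319, 352, 111]) cylinder(h = 13, r = 156);


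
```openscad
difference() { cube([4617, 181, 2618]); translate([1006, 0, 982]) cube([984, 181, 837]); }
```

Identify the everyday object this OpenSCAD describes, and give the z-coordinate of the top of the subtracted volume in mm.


A wall with a window opening. The window head height is 1819 mm.

A wall with a rectangular opening subtracted — a window. Sill at z = 982, opening 837 mm tall, so the head is at 982 + 837 = 1819 mm.


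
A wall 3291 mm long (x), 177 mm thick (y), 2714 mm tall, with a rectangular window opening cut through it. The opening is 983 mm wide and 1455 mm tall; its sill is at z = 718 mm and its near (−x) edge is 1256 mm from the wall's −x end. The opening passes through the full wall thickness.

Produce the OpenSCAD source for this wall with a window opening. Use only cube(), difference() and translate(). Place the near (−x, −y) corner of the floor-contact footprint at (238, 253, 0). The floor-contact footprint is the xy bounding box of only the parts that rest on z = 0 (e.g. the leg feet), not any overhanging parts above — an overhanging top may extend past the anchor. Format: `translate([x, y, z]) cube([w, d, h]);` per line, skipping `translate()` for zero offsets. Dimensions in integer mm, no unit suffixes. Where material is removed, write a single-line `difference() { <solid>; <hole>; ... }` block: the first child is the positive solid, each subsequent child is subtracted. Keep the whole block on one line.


difference() { translate([238, 253, 0]) cube([3291, 177, 2714]); translate([1494, 253, 718]) cube([983, 177, 1455]); }


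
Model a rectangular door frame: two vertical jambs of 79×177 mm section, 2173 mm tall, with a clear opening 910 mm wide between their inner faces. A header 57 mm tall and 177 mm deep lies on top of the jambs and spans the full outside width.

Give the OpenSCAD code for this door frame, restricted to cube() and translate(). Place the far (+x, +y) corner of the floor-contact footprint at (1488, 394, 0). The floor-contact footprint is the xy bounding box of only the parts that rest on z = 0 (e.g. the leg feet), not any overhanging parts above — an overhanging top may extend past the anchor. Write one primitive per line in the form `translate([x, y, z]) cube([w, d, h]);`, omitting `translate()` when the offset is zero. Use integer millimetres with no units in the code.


translate([420, 217, 0]) cube([79, 177, 2173]);
translate([1409, 217, 0]) cube([79, 177, 2173]);
translate([420, 217, 2173]) cube([1068, 177, 57]);
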